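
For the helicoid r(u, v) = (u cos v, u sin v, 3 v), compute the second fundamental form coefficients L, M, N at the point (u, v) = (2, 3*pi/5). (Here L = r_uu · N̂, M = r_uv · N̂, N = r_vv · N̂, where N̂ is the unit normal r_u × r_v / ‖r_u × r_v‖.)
L = 0;  M = -3*sqrt(13)/13;  N = 0

Compute the unit normal N̂(u, v) = (3*sin(v)/sqrt(u^2 + 9), -3*cos(v)/sqrt(u^2 + 9), u/sqrt(u^2 + 9)), and the second partials r_uu, r_uv, r_vv. Take dot products:
  L(u, v) = r_uu · N̂ = 0,
  M(u, v) = r_uv · N̂ = -3/sqrt(u^2 + 9),
  N(u, v) = r_vv · N̂ = 0.
Evaluating at (u, v) = (2, 3*pi/5):
  L = 0, M = -3*sqrt(13)/13, N = 0.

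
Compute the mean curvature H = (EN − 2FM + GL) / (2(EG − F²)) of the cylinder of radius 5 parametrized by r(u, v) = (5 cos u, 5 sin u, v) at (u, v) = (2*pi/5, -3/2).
H = -1/10

With E = 25, F = 0, G = 1, L = -5, M = 0, N = 0, assemble
  H = (EN − 2FM + GL) / (2(EG − F²)) = -1/10.
At (u, v) = (2*pi/5, -3/2): H = -1/10.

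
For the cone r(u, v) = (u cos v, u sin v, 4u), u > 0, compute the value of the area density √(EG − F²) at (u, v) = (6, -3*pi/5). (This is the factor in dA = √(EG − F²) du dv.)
√(EG − F²)|_{(6, -3*pi/5)} = 6*sqrt(17)

E = 17, F = 0, G = u^2, so EG − F² = 17*u^2. Taking the positive square root: √(EG − F²) = sqrt(17)*Abs(u). At (u, v) = (6, -3*pi/5): 6*sqrt(17).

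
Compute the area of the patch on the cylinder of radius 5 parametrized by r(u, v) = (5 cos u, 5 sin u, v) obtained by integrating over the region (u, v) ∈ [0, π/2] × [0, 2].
Area = 5*pi

Area = ∫∫ √(EG − F²) du dv with √(EG − F²) = 5. Integrating over [0, π/2] × [0, 2] gives 5*pi.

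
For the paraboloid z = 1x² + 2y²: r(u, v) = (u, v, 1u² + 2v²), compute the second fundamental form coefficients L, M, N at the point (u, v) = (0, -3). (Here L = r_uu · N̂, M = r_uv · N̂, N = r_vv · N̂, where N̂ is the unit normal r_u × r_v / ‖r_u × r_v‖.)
L = 2*sqrt(145)/145;  M = 0;  N = 4*sqrt(145)/145

Compute the unit normal N̂(u, v) = (-2*u/sqrt(4*u^2 + 16*v^2 + 1), -4*v/sqrt(4*u^2 + 16*v^2 + 1), 1/sqrt(4*u^2 + 16*v^2 + 1)), and the second partials r_uu, r_uv, r_vv. Take dot products:
  L(u, v) = r_uu · N̂ = 2/sqrt(4*u^2 + 16*v^2 + 1),
  M(u, v) = r_uv · N̂ = 0,
  N(u, v) = r_vv · N̂ = 4/sqrt(4*u^2 + 16*v^2 + 1).
Evaluating at (u, v) = (0, -3):
  L = 2*sqrt(145)/145, M = 0, N = 4*sqrt(145)/145.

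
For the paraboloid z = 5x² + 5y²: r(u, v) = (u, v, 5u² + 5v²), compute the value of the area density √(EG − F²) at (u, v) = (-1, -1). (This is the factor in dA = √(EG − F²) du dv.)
√(EG − F²)|_{(-1, -1)} = sqrt(201)

E = 100*u^2 + 1, F = 100*u*v, G = 100*v^2 + 1, so EG − F² = 100*u^2 + 100*v^2 + 1. Taking the positive square root: √(EG − F²) = sqrt(100*u^2 + 100*v^2 + 1). At (u, v) = (-1, -1): sqrt(201).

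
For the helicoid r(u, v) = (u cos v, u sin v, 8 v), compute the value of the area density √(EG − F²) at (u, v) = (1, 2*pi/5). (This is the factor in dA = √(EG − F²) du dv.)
√(EG − F²)|_{(1, 2*pi/5)} = sqrt(65)

E = 1, F = 0, G = u^2 + 64, so EG − F² = u^2 + 64. Taking the positive square root: √(EG − F²) = sqrt(u^2 + 64). At (u, v) = (1, 2*pi/5): sqrt(65).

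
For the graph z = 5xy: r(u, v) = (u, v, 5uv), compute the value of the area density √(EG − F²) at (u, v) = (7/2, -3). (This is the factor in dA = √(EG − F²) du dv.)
√(EG − F²)|_{(7/2, -3)} = sqrt(2129)/2

E = 25*v^2 + 1, F = 25*u*v, G = 25*u^2 + 1, so EG − F² = 25*u^2 + 25*v^2 + 1. Taking the positive square root: √(EG − F²) = sqrt(25*u^2 + 25*v^2 + 1). At (u, v) = (7/2, -3): sqrt(2129)/2.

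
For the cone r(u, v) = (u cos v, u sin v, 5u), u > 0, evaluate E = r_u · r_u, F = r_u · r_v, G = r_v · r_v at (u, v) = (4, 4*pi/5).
E = 26;  F = 0;  G = 16

Partials: r_u = (cos(v), sin(v), 5), r_v = (-u*sin(v), u*cos(v), 0). As functions of (u, v):
  E = r_u · r_u = 26,
  F = r_u · r_v = 0,
  G = r_v · r_v = u^2.
Evaluating at (u, v) = (4, 4*pi/5): E = 26, F = 0, G = 16.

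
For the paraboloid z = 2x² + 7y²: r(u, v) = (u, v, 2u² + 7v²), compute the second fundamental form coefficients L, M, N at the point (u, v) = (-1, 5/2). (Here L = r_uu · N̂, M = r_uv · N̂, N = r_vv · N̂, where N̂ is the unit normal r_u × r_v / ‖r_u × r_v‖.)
L = 2*sqrt(138)/207;  M = 0;  N = 7*sqrt(138)/207

Compute the unit normal N̂(u, v) = (-4*u/sqrt(16*u^2 + 196*v^2 + 1), -14*v/sqrt(16*u^2 + 196*v^2 + 1), 1/sqrt(16*u^2 + 196*v^2 + 1)), and the second partials r_uu, r_uv, r_vv. Take dot products:
  L(u, v) = r_uu · N̂ = 4/sqrt(16*u^2 + 196*v^2 + 1),
  M(u, v) = r_uv · N̂ = 0,
  N(u, v) = r_vv · N̂ = 14/sqrt(16*u^2 + 196*v^2 + 1).
Evaluating at (u, v) = (-1, 5/2):
  L = 2*sqrt(138)/207, M = 0, N = 7*sqrt(138)/207.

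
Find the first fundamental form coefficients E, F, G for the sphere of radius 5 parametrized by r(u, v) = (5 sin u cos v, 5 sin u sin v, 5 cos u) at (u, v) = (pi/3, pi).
E = 25;  F = 0;  G = 75/4

Partials: r_u = (5*cos(u)*cos(v), 5*sin(v)*cos(u), -5*sin(u)), r_v = (-5*sin(u)*sin(v), 5*sin(u)*cos(v), 0). As functions of (u, v):
  E = r_u · r_u = 25,
  F = r_u · r_v = 0,
  G = r_v · r_v = 25*sin(u)^2.
Evaluating at (u, v) = (pi/3, pi): E = 25, F = 0, G = 75/4.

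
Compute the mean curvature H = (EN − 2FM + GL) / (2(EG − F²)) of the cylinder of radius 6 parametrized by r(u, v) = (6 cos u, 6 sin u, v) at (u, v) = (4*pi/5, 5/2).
H = -1/12

With E = 36, F = 0, G = 1, L = -6, M = 0, N = 0, assemble
  H = (EN − 2FM + GL) / (2(EG − F²)) = -1/12.
At (u, v) = (4*pi/5, 5/2): H = -1/12.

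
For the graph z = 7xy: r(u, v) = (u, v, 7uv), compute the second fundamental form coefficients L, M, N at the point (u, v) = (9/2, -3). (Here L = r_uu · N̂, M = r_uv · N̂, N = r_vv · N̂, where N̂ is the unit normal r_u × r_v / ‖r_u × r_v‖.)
L = 0;  M = 14*sqrt(5737)/5737;  N = 0

Compute the unit normal N̂(u, v) = (-7*v/sqrt(49*u^2 + 49*v^2 + 1), -7*u/sqrt(49*u^2 + 49*v^2 + 1), 1/sqrt(49*u^2 + 49*v^2 + 1)), and the second partials r_uu, r_uv, r_vv. Take dot products:
  L(u, v) = r_uu · N̂ = 0,
  M(u, v) = r_uv · N̂ = 7/sqrt(49*u^2 + 49*v^2 + 1),
  N(u, v) = r_vv · N̂ = 0.
Evaluating at (u, v) = (9/2, -3):
  L = 0, M = 14*sqrt(5737)/5737, N = 0.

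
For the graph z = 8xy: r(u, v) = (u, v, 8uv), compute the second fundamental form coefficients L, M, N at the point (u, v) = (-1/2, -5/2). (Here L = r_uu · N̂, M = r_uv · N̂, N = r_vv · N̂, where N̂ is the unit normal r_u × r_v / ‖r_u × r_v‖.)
L = 0;  M = 8*sqrt(417)/417;  N = 0

Compute the unit normal N̂(u, v) = (-8*v/sqrt(64*u^2 + 64*v^2 + 1), -8*u/sqrt(64*u^2 + 64*v^2 + 1), 1/sqrt(64*u^2 + 64*v^2 + 1)), and the second partials r_uu, r_uv, r_vv. Take dot products:
  L(u, v) = r_uu · N̂ = 0,
  M(u, v) = r_uv · N̂ = 8/sqrt(64*u^2 + 64*v^2 + 1),
  N(u, v) = r_vv · N̂ = 0.
Evaluating at (u, v) = (-1/2, -5/2):
  L = 0, M = 8*sqrt(417)/417, N = 0.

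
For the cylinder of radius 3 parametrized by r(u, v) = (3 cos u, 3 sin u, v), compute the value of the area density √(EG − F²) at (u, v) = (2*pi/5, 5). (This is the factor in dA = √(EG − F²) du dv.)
√(EG − F²)|_{(2*pi/5, 5)} = 3

E = 9, F = 0, G = 1, so EG − F² = 9. Taking the positive square root: √(EG − F²) = 3. At (u, v) = (2*pi/5, 5): 3.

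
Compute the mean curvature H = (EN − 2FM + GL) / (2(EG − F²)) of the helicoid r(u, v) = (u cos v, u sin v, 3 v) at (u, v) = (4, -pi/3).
H = 0

With E = 1, F = 0, G = u^2 + 9, L = 0, M = -3/sqrt(u^2 + 9), N = 0, assemble
  H = (EN − 2FM + GL) / (2(EG − F²)) = 0.
At (u, v) = (4, -pi/3): H = 0.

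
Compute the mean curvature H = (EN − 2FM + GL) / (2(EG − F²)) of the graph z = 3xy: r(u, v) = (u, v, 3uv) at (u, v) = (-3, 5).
H = 405*sqrt(307)/94249

With E = 9*v^2 + 1, F = 9*u*v, G = 9*u^2 + 1, L = 0, M = 3/sqrt(9*u^2 + 9*v^2 + 1), N = 0, assemble
  H = (EN − 2FM + GL) / (2(EG − F²)) = -27*u*v/(9*u^2 + 9*v^2 + 1)^(3/2).
At (u, v) = (-3, 5): H = 405*sqrt(307)/94249.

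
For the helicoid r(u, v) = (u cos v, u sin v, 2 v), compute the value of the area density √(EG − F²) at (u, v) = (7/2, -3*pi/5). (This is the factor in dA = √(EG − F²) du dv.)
√(EG − F²)|_{(7/2, -3*pi/5)} = sqrt(65)/2

E = 1, F = 0, G = u^2 + 4, so EG − F² = u^2 + 4. Taking the positive square root: √(EG − F²) = sqrt(u^2 + 4). At (u, v) = (7/2, -3*pi/5): sqrt(65)/2.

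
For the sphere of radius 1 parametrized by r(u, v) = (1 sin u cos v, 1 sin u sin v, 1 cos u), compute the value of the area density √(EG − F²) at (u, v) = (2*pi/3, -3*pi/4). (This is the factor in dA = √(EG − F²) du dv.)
√(EG − F²)|_{(2*pi/3, -3*pi/4)} = sqrt(3)/2

E = 1, F = 0, G = sin(u)^2, so EG − F² = sin(u)^2. Taking the positive square root: √(EG − F²) = Abs(sin(u)). At (u, v) = (2*pi/3, -3*pi/4): sqrt(3)/2.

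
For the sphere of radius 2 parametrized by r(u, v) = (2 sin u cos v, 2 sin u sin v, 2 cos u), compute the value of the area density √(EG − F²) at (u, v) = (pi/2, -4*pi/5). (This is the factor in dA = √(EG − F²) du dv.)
√(EG − F²)|_{(pi/2, -4*pi/5)} = 4

E = 4, F = 0, G = 4*sin(u)^2, so EG − F² = 16*sin(u)^2. Taking the positive square root: √(EG − F²) = 4*Abs(sin(u)). At (u, v) = (pi/2, -4*pi/5): 4.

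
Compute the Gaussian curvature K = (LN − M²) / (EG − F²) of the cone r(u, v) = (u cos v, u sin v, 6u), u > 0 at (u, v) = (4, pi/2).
K = 0

Coefficients of the first fundamental form: E = 37, F = 0, G = u^2.
Coefficients of the second fundamental form: L = 0, M = 0, N = 6*sqrt(37)*u^2/(37*Abs(u)).
Assemble K = (LN − M²)/(EG − F²) = 0. At (u, v) = (4, pi/2): K = 0.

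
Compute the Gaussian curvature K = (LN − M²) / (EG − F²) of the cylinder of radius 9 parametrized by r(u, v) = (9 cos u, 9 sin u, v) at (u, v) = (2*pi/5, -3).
K = 0

Coefficients of the first fundamental form: E = 81, F = 0, G = 1.
Coefficients of the second fundamental form: L = -9, M = 0, N = 0.
Assemble K = (LN − M²)/(EG − F²) = 0. At (u, v) = (2*pi/5, -3): K = 0.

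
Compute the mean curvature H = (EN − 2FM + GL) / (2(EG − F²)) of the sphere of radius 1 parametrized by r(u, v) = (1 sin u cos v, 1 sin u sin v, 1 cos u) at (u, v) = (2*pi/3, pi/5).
H = -1

With E = 1, F = 0, G = sin(u)^2, L = -sin(u)/Abs(sin(u)), M = 0, N = -sin(u)^3/Abs(sin(u)), assemble
  H = (EN − 2FM + GL) / (2(EG − F²)) = -sin(u)/Abs(sin(u)).
At (u, v) = (2*pi/3, pi/5): H = -1.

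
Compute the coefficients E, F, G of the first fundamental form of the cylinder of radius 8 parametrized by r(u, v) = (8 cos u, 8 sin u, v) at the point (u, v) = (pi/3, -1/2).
E = 64;  F = 0;  G = 1

Partials: r_u = (-8*sin(u), 8*cos(u), 0), r_v = (0, 0, 1). As functions of (u, v):
  E = r_u · r_u = 64,
  F = r_u · r_v = 0,
  G = r_v · r_v = 1.
Evaluating at (u, v) = (pi/3, -1/2): E = 64, F = 0, G = 1.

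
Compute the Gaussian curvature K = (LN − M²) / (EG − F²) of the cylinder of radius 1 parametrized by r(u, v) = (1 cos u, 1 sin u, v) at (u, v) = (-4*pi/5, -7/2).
K = 0

Coefficients of the first fundamental form: E = 1, F = 0, G = 1.
Coefficients of the second fundamental form: L = -1, M = 0, N = 0.
Assemble K = (LN − M²)/(EG − F²) = 0. At (u, v) = (-4*pi/5, -7/2): K = 0.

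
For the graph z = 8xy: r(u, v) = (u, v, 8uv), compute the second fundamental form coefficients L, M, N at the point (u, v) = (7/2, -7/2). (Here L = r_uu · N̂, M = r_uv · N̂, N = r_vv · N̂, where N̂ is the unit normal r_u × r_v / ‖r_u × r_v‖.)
L = 0;  M = 8*sqrt(1569)/1569;  N = 0

Compute the unit normal N̂(u, v) = (-8*v/sqrt(64*u^2 + 64*v^2 + 1), -8*u/sqrt(64*u^2 + 64*v^2 + 1), 1/sqrt(64*u^2 + 64*v^2 + 1)), and the second partials r_uu, r_uv, r_vv. Take dot products:
  L(u, v) = r_uu · N̂ = 0,
  M(u, v) = r_uv · N̂ = 8/sqrt(64*u^2 + 64*v^2 + 1),
  N(u, v) = r_vv · N̂ = 0.
Evaluating at (u, v) = (7/2, -7/2):
  L = 0, M = 8*sqrt(1569)/1569, N = 0.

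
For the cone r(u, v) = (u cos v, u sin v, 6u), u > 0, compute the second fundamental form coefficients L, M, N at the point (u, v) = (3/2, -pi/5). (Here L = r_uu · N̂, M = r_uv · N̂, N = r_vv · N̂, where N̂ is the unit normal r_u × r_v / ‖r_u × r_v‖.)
L = 0;  M = 0;  N = 9*sqrt(37)/37

Compute the unit normal N̂(u, v) = (-6*sqrt(37)*u*cos(v)/(37*Abs(u)), -6*sqrt(37)*u*sin(v)/(37*Abs(u)), sqrt(37)*u/(37*Abs(u))), and the second partials r_uu, r_uv, r_vv. Take dot products:
  L(u, v) = r_uu · N̂ = 0,
  M(u, v) = r_uv · N̂ = 0,
  N(u, v) = r_vv · N̂ = 6*sqrt(37)*u^2/(37*Abs(u)).
Evaluating at (u, v) = (3/2, -pi/5):
  L = 0, M = 0, N = 9*sqrt(37)/37.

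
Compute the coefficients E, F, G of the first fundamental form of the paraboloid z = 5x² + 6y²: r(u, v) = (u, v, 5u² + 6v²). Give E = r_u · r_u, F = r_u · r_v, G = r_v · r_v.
E = 100*u^2 + 1;  F = 120*u*v;  G = 144*v^2 + 1

Compute partials: r_u = (1, 0, 10*u), r_v = (0, 1, 12*v). Then
  E = r_u · r_u = 100*u^2 + 1,
  F = r_u · r_v = 120*u*v,
  G = r_v · r_v = 144*v^2 + 1.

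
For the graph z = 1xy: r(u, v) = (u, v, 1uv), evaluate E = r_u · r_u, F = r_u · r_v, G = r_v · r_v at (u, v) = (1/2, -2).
E = 5;  F = -1;  G = 5/4

Partials: r_u = (1, 0, v), r_v = (0, 1, u). As functions of (u, v):
  E = r_u · r_u = v^2 + 1,
  F = r_u · r_v = u*v,
  G = r_v · r_v = u^2 + 1.
Evaluating at (u, v) = (1/2, -2): E = 5, F = -1, G = 5/4.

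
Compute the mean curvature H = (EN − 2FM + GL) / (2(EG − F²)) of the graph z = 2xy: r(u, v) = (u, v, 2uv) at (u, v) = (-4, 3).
H = 96*sqrt(101)/10201

With E = 4*v^2 + 1, F = 4*u*v, G = 4*u^2 + 1, L = 0, M = 2/sqrt(4*u^2 + 4*v^2 + 1), N = 0, assemble
  H = (EN − 2FM + GL) / (2(EG − F²)) = -8*u*v/(4*u^2 + 4*v^2 + 1)^(3/2).
At (u, v) = (-4, 3): H = 96*sqrt(101)/10201.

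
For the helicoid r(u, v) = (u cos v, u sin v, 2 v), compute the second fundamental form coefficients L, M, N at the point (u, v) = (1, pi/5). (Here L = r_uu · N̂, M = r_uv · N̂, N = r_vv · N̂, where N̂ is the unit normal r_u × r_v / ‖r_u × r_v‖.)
L = 0;  M = -2*sqrt(5)/5;  N = 0

Compute the unit normal N̂(u, v) = (2*sin(v)/sqrt(u^2 + 4), -2*cos(v)/sqrt(u^2 + 4), u/sqrt(u^2 + 4)), and the second partials r_uu, r_uv, r_vv. Take dot products:
  L(u, v) = r_uu · N̂ = 0,
  M(u, v) = r_uv · N̂ = -2/sqrt(u^2 + 4),
  N(u, v) = r_vv · N̂ = 0.
Evaluating at (u, v) = (1, pi/5):
  L = 0, M = -2*sqrt(5)/5, N = 0.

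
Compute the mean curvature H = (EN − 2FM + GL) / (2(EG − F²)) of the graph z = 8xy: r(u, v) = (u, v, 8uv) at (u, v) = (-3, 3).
H = 4608*sqrt(1153)/1329409

With E = 64*v^2 + 1, F = 64*u*v, G = 64*u^2 + 1, L = 0, M = 8/sqrt(64*u^2 + 64*v^2 + 1), N = 0, assemble
  H = (EN − 2FM + GL) / (2(EG − F²)) = -512*u*v/(64*u^2 + 64*v^2 + 1)^(3/2).
At (u, v) = (-3, 3): H = 4608*sqrt(1153)/1329409.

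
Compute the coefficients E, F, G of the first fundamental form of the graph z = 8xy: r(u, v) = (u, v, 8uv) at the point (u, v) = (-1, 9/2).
E = 1297;  F = -288;  G = 65

Partials: r_u = (1, 0, 8*v), r_v = (0, 1, 8*u). As functions of (u, v):
  E = r_u · r_u = 64*v^2 + 1,
  F = r_u · r_v = 64*u*v,
  G = r_v · r_v = 64*u^2 + 1.
Evaluating at (u, v) = (-1, 9/2): E = 1297, F = -288, G = 65.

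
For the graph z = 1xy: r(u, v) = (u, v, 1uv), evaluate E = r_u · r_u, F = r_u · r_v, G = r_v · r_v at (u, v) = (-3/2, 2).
E = 5;  F = -3;  G = 13/4

Partials: r_u = (1, 0, v), r_v = (0, 1, u). As functions of (u, v):
  E = r_u · r_u = v^2 + 1,
  F = r_u · r_v = u*v,
  G = r_v · r_v = u^2 + 1.
Evaluating at (u, v) = (-3/2, 2): E = 5, F = -3, G = 13/4.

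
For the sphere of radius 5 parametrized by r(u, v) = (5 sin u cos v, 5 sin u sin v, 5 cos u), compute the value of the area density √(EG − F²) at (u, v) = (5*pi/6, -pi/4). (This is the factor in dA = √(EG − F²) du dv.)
√(EG − F²)|_{(5*pi/6, -pi/4)} = 25/2

E = 25, F = 0, G = 25*sin(u)^2, so EG − F² = 625*sin(u)^2. Taking the positive square root: √(EG − F²) = 25*Abs(sin(u)). At (u, v) = (5*pi/6, -pi/4): 25/2.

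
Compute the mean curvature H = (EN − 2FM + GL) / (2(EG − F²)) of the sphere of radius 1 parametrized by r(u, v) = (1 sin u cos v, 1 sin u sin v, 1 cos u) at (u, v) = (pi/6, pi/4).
H = -1

With E = 1, F = 0, G = sin(u)^2, L = -sin(u)/Abs(sin(u)), M = 0, N = -sin(u)^3/Abs(sin(u)), assemble
  H = (EN − 2FM + GL) / (2(EG − F²)) = -sin(u)/Abs(sin(u)).
At (u, v) = (pi/6, pi/4): H = -1.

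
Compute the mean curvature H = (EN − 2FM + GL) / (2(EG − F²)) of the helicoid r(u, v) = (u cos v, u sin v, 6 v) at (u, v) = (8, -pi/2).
H = 0

With E = 1, F = 0, G = u^2 + 36, L = 0, M = -6/sqrt(u^2 + 36), N = 0, assemble
  H = (EN − 2FM + GL) / (2(EG − F²)) = 0.
At (u, v) = (8, -pi/2): H = 0.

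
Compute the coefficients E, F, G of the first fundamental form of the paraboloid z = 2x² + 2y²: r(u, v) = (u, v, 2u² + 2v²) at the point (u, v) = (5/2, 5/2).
E = 101;  F = 100;  G = 101

Partials: r_u = (1, 0, 4*u), r_v = (0, 1, 4*v). As functions of (u, v):
  E = r_u · r_u = 16*u^2 + 1,
  F = r_u · r_v = 16*u*v,
  G = r_v · r_v = 16*v^2 + 1.
Evaluating at (u, v) = (5/2, 5/2): E = 101, F = 100, G = 101.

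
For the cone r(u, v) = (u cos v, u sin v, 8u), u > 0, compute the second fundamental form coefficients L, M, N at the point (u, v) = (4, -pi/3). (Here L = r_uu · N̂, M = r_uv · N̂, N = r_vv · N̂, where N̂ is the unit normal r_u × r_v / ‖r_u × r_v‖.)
L = 0;  M = 0;  N = 32*sqrt(65)/65

Compute the unit normal N̂(u, v) = (-8*sqrt(65)*u*cos(v)/(65*Abs(u)), -8*sqrt(65)*u*sin(v)/(65*Abs(u)), sqrt(65)*u/(65*Abs(u))), and the second partials r_uu, r_uv, r_vv. Take dot products:
  L(u, v) = r_uu · N̂ = 0,
  M(u, v) = r_uv · N̂ = 0,
  N(u, v) = r_vv · N̂ = 8*sqrt(65)*u^2/(65*Abs(u)).
Evaluating at (u, v) = (4, -pi/3):
  L = 0, M = 0, N = 32*sqrt(65)/65.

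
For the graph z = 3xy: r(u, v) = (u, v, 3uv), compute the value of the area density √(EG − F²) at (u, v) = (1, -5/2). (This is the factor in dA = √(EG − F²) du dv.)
√(EG − F²)|_{(1, -5/2)} = sqrt(265)/2

E = 9*v^2 + 1, F = 9*u*v, G = 9*u^2 + 1, so EG − F² = 9*u^2 + 9*v^2 + 1. Taking the positive square root: √(EG − F²) = sqrt(9*u^2 + 9*v^2 + 1). At (u, v) = (1, -5/2): sqrt(265)/2.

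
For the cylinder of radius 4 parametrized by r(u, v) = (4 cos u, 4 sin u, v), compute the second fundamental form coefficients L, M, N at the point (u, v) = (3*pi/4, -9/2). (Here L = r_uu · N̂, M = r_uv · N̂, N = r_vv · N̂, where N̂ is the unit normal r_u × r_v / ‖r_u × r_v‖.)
L = -4;  M = 0;  N = 0

Compute the unit normal N̂(u, v) = (cos(u), sin(u), 0), and the second partials r_uu, r_uv, r_vv. Take dot products:
  L(u, v) = r_uu · N̂ = -4,
  M(u, v) = r_uv · N̂ = 0,
  N(u, v) = r_vv · N̂ = 0.
Evaluating at (u, v) = (3*pi/4, -9/2):
  L = -4, M = 0, N = 0.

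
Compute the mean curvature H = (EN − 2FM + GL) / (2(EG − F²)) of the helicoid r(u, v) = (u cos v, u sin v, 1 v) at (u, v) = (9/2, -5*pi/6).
H = 0

With E = 1, F = 0, G = u^2 + 1, L = 0, M = -1/sqrt(u^2 + 1), N = 0, assemble
  H = (EN − 2FM + GL) / (2(EG − F²)) = 0.
At (u, v) = (9/2, -5*pi/6): H = 0.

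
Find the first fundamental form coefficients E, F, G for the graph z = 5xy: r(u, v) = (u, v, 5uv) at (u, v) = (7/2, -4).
E = 401;  F = -350;  G = 1229/4

Partials: r_u = (1, 0, 5*v), r_v = (0, 1, 5*u). As functions of (u, v):
  E = r_u · r_u = 25*v^2 + 1,
  F = r_u · r_v = 25*u*v,
  G = r_v · r_v = 25*u^2 + 1.
Evaluating at (u, v) = (7/2, -4): E = 401, F = -350, G = 1229/4.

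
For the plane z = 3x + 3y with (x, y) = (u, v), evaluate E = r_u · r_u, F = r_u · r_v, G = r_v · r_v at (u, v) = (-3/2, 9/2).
E = 10;  F = 9;  G = 10

Partials: r_u = (1, 0, 3), r_v = (0, 1, 3). As functions of (u, v):
  E = r_u · r_u = 10,
  F = r_u · r_v = 9,
  G = r_v · r_v = 10.
Evaluating at (u, v) = (-3/2, 9/2): E = 10, F = 9, G = 10.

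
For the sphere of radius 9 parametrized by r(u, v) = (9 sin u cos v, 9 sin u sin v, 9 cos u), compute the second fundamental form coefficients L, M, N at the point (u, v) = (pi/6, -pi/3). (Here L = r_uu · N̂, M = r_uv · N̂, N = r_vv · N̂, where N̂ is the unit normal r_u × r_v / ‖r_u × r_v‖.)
L = -9;  M = 0;  N = -9/4

Compute the unit normal N̂(u, v) = (sin(u)^2*cos(v)/Abs(sin(u)), sin(u)^2*sin(v)/Abs(sin(u)), sin(2*u)/(2*Abs(sin(u)))), and the second partials r_uu, r_uv, r_vv. Take dot products:
  L(u, v) = r_uu · N̂ = -9*sin(u)/Abs(sin(u)),
  M(u, v) = r_uv · N̂ = 0,
  N(u, v) = r_vv · N̂ = -9*sin(u)^3/Abs(sin(u)).
Evaluating at (u, v) = (pi/6, -pi/3):
  L = -9, M = 0, N = -9/4.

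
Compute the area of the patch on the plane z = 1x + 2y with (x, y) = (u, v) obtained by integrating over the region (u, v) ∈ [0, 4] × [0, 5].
Area = 20*sqrt(6)

Area = ∫∫ √(EG − F²) du dv with √(EG − F²) = sqrt(6). Integrating over [0, 4] × [0, 5] gives 20*sqrt(6).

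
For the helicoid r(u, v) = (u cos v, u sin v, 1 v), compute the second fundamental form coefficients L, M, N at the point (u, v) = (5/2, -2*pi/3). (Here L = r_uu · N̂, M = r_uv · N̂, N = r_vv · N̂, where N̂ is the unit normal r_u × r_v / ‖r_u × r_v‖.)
L = 0;  M = -2*sqrt(29)/29;  N = 0

Compute the unit normal N̂(u, v) = (sin(v)/sqrt(u^2 + 1), -cos(v)/sqrt(u^2 + 1), u/sqrt(u^2 + 1)), and the second partials r_uu, r_uv, r_vv. Take dot products:
  L(u, v) = r_uu · N̂ = 0,
  M(u, v) = r_uv · N̂ = -1/sqrt(u^2 + 1),
  N(u, v) = r_vv · N̂ = 0.
Evaluating at (u, v) = (5/2, -2*pi/3):
  L = 0, M = -2*sqrt(29)/29, N = 0.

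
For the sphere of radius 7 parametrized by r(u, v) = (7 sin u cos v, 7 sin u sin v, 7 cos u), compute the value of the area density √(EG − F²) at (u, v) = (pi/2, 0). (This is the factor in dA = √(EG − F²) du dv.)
√(EG − F²)|_{(pi/2, 0)} = 49

E = 49, F = 0, G = 49*sin(u)^2, so EG − F² = 2401*sin(u)^2. Taking the positive square root: √(EG − F²) = 49*Abs(sin(u)). At (u, v) = (pi/2, 0): 49.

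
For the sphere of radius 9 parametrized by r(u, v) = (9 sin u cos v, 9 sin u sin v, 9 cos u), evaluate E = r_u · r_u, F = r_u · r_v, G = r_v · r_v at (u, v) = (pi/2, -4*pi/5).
E = 81;  F = 0;  G = 81

Partials: r_u = (9*cos(u)*cos(v), 9*sin(v)*cos(u), -9*sin(u)), r_v = (-9*sin(u)*sin(v), 9*sin(u)*cos(v), 0). As functions of (u, v):
  E = r_u · r_u = 81,
  F = r_u · r_v = 0,
  G = r_v · r_v = 81*sin(u)^2.
Evaluating at (u, v) = (pi/2, -4*pi/5): E = 81, F = 0, G = 81.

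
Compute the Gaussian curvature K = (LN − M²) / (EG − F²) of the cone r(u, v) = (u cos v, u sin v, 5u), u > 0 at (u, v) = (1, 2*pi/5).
K = 0

Coefficients of the first fundamental form: E = 26, F = 0, G = u^2.
Coefficients of the second fundamental form: L = 0, M = 0, N = 5*sqrt(26)*u^2/(26*Abs(u)).
Assemble K = (LN − M²)/(EG − F²) = 0. At (u, v) = (1, 2*pi/5): K = 0.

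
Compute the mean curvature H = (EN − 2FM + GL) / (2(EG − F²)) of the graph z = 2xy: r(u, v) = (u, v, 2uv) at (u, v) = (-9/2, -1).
H = -9*sqrt(86)/1849

With E = 4*v^2 + 1, F = 4*u*v, G = 4*u^2 + 1, L = 0, M = 2/sqrt(4*u^2 + 4*v^2 + 1), N = 0, assemble
  H = (EN − 2FM + GL) / (2(EG − F²)) = -8*u*v/(4*u^2 + 4*v^2 + 1)^(3/2).
At (u, v) = (-9/2, -1): H = -9*sqrt(86)/1849.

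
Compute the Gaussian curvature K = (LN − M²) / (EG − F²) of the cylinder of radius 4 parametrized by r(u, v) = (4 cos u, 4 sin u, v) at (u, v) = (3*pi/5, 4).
K = 0

Coefficients of the first fundamental form: E = 16, F = 0, G = 1.
Coefficients of the second fundamental form: L = -4, M = 0, N = 0.
Assemble K = (LN − M²)/(EG − F²) = 0. At (u, v) = (3*pi/5, 4): K = 0.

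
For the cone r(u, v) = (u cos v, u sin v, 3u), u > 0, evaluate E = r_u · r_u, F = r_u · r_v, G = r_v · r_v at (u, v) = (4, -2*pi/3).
E = 10;  F = 0;  G = 16

Partials: r_u = (cos(v), sin(v), 3), r_v = (-u*sin(v), u*cos(v), 0). As functions of (u, v):
  E = r_u · r_u = 10,
  F = r_u · r_v = 0,
  G = r_v · r_v = u^2.
Evaluating at (u, v) = (4, -2*pi/3): E = 10, F = 0, G = 16.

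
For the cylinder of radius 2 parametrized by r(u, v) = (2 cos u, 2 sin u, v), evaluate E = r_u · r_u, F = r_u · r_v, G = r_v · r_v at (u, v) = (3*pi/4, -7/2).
E = 4;  F = 0;  G = 1

Partials: r_u = (-2*sin(u), 2*cos(u), 0), r_v = (0, 0, 1). As functions of (u, v):
  E = r_u · r_u = 4,
  F = r_u · r_v = 0,
  G = r_v · r_v = 1.
Evaluating at (u, v) = (3*pi/4, -7/2): E = 4, F = 0, G = 1.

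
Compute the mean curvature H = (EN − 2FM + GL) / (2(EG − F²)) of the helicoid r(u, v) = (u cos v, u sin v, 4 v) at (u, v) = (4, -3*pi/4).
H = 0

With E = 1, F = 0, G = u^2 + 16, L = 0, M = -4/sqrt(u^2 + 16), N = 0, assemble
  H = (EN − 2FM + GL) / (2(EG − F²)) = 0.
At (u, v) = (4, -3*pi/4): H = 0.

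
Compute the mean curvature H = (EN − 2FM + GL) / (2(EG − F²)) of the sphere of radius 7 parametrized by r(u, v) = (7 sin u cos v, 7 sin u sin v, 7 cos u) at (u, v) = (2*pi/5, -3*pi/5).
H = -1/7

With E = 49, F = 0, G = 49*sin(u)^2, L = -7*sin(u)/Abs(sin(u)), M = 0, N = -7*sin(u)^3/Abs(sin(u)), assemble
  H = (EN − 2FM + GL) / (2(EG − F²)) = -sin(u)/(7*Abs(sin(u))).
At (u, v) = (2*pi/5, -3*pi/5): H = -1/7.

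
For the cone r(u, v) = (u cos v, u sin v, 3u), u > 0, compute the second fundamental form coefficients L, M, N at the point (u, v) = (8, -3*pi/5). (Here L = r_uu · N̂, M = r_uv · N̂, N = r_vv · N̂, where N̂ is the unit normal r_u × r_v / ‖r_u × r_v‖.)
L = 0;  M = 0;  N = 12*sqrt(10)/5

Compute the unit normal N̂(u, v) = (-3*sqrt(10)*u*cos(v)/(10*Abs(u)), -3*sqrt(10)*u*sin(v)/(10*Abs(u)), sqrt(10)*u/(10*Abs(u))), and the second partials r_uu, r_uv, r_vv. Take dot products:
  L(u, v) = r_uu · N̂ = 0,
  M(u, v) = r_uv · N̂ = 0,
  N(u, v) = r_vv · N̂ = 3*sqrt(10)*u^2/(10*Abs(u)).
Evaluating at (u, v) = (8, -3*pi/5):
  L = 0, M = 0, N = 12*sqrt(10)/5.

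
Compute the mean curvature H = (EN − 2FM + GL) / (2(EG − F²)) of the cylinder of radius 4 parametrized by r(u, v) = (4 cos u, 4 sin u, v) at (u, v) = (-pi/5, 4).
H = -1/8

With E = 16, F = 0, G = 1, L = -4, M = 0, N = 0, assemble
  H = (EN − 2FM + GL) / (2(EG − F²)) = -1/8.
At (u, v) = (-pi/5, 4): H = -1/8.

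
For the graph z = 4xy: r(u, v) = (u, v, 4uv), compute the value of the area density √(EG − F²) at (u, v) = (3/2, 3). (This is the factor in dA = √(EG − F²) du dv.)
√(EG − F²)|_{(3/2, 3)} = sqrt(181)

E = 16*v^2 + 1, F = 16*u*v, G = 16*u^2 + 1, so EG − F² = 16*u^2 + 16*v^2 + 1. Taking the positive square root: √(EG − F²) = sqrt(16*u^2 + 16*v^2 + 1). At (u, v) = (3/2, 3): sqrt(181).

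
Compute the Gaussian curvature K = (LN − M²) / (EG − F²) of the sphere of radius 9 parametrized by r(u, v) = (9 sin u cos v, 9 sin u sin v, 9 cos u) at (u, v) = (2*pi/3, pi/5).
K = 1/81

Coefficients of the first fundamental form: E = 81, F = 0, G = 81*sin(u)^2.
Coefficients of the second fundamental form: L = -9*sin(u)/Abs(sin(u)), M = 0, N = -9*sin(u)^3/Abs(sin(u)).
Assemble K = (LN − M²)/(EG − F²) = 1/81. At (u, v) = (2*pi/3, pi/5): K = 1/81.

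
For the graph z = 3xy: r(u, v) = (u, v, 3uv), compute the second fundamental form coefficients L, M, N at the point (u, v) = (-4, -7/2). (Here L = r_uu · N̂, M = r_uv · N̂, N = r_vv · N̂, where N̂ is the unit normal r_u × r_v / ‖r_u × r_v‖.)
L = 0;  M = 6*sqrt(1021)/1021;  N = 0

Compute the unit normal N̂(u, v) = (-3*v/sqrt(9*u^2 + 9*v^2 + 1), -3*u/sqrt(9*u^2 + 9*v^2 + 1), 1/sqrt(9*u^2 + 9*v^2 + 1)), and the second partials r_uu, r_uv, r_vv. Take dot products:
  L(u, v) = r_uu · N̂ = 0,
  M(u, v) = r_uv · N̂ = 3/sqrt(9*u^2 + 9*v^2 + 1),
  N(u, v) = r_vv · N̂ = 0.
Evaluating at (u, v) = (-4, -7/2):
  L = 0, M = 6*sqrt(1021)/1021, N = 0.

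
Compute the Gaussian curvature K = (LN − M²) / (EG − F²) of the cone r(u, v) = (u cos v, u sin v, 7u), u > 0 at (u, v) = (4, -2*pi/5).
K = 0

Coefficients of the first fundamental form: E = 50, F = 0, G = u^2.
Coefficients of the second fundamental form: L = 0, M = 0, N = 7*sqrt(2)*u^2/(10*Abs(u)).
Assemble K = (LN − M²)/(EG − F²) = 0. At (u, v) = (4, -2*pi/5): K = 0.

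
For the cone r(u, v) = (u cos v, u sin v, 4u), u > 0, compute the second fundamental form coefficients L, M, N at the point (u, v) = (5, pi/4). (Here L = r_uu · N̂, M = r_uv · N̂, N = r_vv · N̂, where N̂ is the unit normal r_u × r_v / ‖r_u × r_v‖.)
L = 0;  M = 0;  N = 20*sqrt(17)/17

Compute the unit normal N̂(u, v) = (-4*sqrt(17)*u*cos(v)/(17*Abs(u)), -4*sqrt(17)*u*sin(v)/(17*Abs(u)), sqrt(17)*u/(17*Abs(u))), and the second partials r_uu, r_uv, r_vv. Take dot products:
  L(u, v) = r_uu · N̂ = 0,
  M(u, v) = r_uv · N̂ = 0,
  N(u, v) = r_vv · N̂ = 4*sqrt(17)*u^2/(17*Abs(u)).
Evaluating at (u, v) = (5, pi/4):
  L = 0, M = 0, N = 20*sqrt(17)/17.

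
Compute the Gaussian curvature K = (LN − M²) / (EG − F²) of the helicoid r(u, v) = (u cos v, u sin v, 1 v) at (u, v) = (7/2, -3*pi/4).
K = -16/2809

Coefficients of the first fundamental form: E = 1, F = 0, G = u^2 + 1.
Coefficients of the second fundamental form: L = 0, M = -1/sqrt(u^2 + 1), N = 0.
Assemble K = (LN − M²)/(EG − F²) = -1/(u^2 + 1)^2. At (u, v) = (7/2, -3*pi/4): K = -16/2809.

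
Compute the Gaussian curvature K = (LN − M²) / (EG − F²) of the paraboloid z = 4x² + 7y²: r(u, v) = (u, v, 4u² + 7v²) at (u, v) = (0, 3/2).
K = 28/48841

Coefficients of the first fundamental form: E = 64*u^2 + 1, F = 112*u*v, G = 196*v^2 + 1.
Coefficients of the second fundamental form: L = 8/sqrt(64*u^2 + 196*v^2 + 1), M = 0, N = 14/sqrt(64*u^2 + 196*v^2 + 1).
Assemble K = (LN − M²)/(EG − F²) = 112/(4096*u^4 + 25088*u^2*v^2 + 128*u^2 + 38416*v^4 + 392*v^2 + 1). At (u, v) = (0, 3/2): K = 28/48841.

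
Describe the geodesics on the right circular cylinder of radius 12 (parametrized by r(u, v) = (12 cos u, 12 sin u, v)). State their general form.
The cylinder is flat (K = 0) and locally isometric to the plane via the development (u, v) ↦ (12 u, v). Geodesics are the pre-images of straight lines: circles (v constant), vertical lines (u constant), and helices (v = c · u + d) for constants c, d.

A right cylinder has E = 12², F = 0, G = 1, so EG − F² = 12², and L = −12, M = N = 0, giving K = (LN − M²)/(EG − F²) = 0 everywhere. A flat surface is locally isometric to the Euclidean plane via the map (u, v) ↦ (12 u, v). Straight lines in the (x̃, ỹ) plane pull back to: (a) horizontal circles (v = const), (b) vertical generators (u = const), and (c) helices (12 u tan θ = v, i.e. v = c · u + d).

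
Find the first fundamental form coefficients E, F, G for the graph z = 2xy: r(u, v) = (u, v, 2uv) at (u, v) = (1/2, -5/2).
E = 26;  F = -5;  G = 2

Partials: r_u = (1, 0, 2*v), r_v = (0, 1, 2*u). As functions of (u, v):
  E = r_u · r_u = 4*v^2 + 1,
  F = r_u · r_v = 4*u*v,
  G = r_v · r_v = 4*u^2 + 1.
Evaluating at (u, v) = (1/2, -5/2): E = 26, F = -5, G = 2.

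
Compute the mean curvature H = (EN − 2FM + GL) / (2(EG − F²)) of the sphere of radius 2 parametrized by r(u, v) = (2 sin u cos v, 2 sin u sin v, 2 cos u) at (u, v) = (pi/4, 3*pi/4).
H = -1/2

With E = 4, F = 0, G = 4*sin(u)^2, L = -2*sin(u)/Abs(sin(u)), M = 0, N = -2*sin(u)^3/Abs(sin(u)), assemble
  H = (EN − 2FM + GL) / (2(EG − F²)) = -sin(u)/(2*Abs(sin(u))).
At (u, v) = (pi/4, 3*pi/4): H = -1/2.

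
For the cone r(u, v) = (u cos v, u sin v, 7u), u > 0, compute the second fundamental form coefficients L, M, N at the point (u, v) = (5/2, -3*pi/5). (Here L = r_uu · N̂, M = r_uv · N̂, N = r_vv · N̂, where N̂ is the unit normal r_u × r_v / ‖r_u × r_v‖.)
L = 0;  M = 0;  N = 7*sqrt(2)/4

Compute the unit normal N̂(u, v) = (-7*sqrt(2)*u*cos(v)/(10*Abs(u)), -7*sqrt(2)*u*sin(v)/(10*Abs(u)), sqrt(2)*u/(10*Abs(u))), and the second partials r_uu, r_uv, r_vv. Take dot products:
  L(u, v) = r_uu · N̂ = 0,
  M(u, v) = r_uv · N̂ = 0,
  N(u, v) = r_vv · N̂ = 7*sqrt(2)*u^2/(10*Abs(u)).
Evaluating at (u, v) = (5/2, -3*pi/5):
  L = 0, M = 0, N = 7*sqrt(2)/4.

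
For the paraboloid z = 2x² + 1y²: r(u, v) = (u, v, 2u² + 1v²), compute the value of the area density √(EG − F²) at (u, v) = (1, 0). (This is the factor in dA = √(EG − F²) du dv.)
√(EG − F²)|_{(1, 0)} = sqrt(17)

E = 16*u^2 + 1, F = 8*u*v, G = 4*v^2 + 1, so EG − F² = 16*u^2 + 4*v^2 + 1. Taking the positive square root: √(EG − F²) = sqrt(16*u^2 + 4*v^2 + 1). At (u, v) = (1, 0): sqrt(17).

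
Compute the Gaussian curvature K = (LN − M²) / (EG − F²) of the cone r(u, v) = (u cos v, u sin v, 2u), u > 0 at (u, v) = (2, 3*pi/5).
K = 0

Coefficients of the first fundamental form: E = 5, F = 0, G = u^2.
Coefficients of the second fundamental form: L = 0, M = 0, N = 2*sqrt(5)*u^2/(5*Abs(u)).
Assemble K = (LN − M²)/(EG − F²) = 0. At (u, v) = (2, 3*pi/5): K = 0.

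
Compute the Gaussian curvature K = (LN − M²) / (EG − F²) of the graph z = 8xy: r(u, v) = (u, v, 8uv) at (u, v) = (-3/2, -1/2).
K = -64/25921

Coefficients of the first fundamental form: E = 64*v^2 + 1, F = 64*u*v, G = 64*u^2 + 1.
Coefficients of the second fundamental form: L = 0, M = 8/sqrt(64*u^2 + 64*v^2 + 1), N = 0.
Assemble K = (LN − M²)/(EG − F²) = -64/(4096*u^4 + 8192*u^2*v^2 + 128*u^2 + 4096*v^4 + 128*v^2 + 1). At (u, v) = (-3/2, -1/2): K = -64/25921.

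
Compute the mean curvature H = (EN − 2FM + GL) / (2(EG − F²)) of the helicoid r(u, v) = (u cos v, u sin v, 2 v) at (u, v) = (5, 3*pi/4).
H = 0

With E = 1, F = 0, G = u^2 + 4, L = 0, M = -2/sqrt(u^2 + 4), N = 0, assemble
  H = (EN − 2FM + GL) / (2(EG − F²)) = 0.
At (u, v) = (5, 3*pi/4): H = 0.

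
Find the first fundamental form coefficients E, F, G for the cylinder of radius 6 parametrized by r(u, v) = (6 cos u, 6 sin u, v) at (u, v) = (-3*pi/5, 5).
E = 36;  F = 0;  G = 1

Partials: r_u = (-6*sin(u), 6*cos(u), 0), r_v = (0, 0, 1). As functions of (u, v):
  E = r_u · r_u = 36,
  F = r_u · r_v = 0,
  G = r_v · r_v = 1.
Evaluating at (u, v) = (-3*pi/5, 5): E = 36, F = 0, G = 1.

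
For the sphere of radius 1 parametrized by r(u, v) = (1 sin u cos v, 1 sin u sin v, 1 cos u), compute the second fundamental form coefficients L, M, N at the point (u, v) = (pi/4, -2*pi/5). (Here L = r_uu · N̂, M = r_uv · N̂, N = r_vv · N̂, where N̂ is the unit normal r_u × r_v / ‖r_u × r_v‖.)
L = -1;  M = 0;  N = -1/2

Compute the unit normal N̂(u, v) = (sin(u)^2*cos(v)/Abs(sin(u)), sin(u)^2*sin(v)/Abs(sin(u)), sin(2*u)/(2*Abs(sin(u)))), and the second partials r_uu, r_uv, r_vv. Take dot products:
  L(u, v) = r_uu · N̂ = -sin(u)/Abs(sin(u)),
  M(u, v) = r_uv · N̂ = 0,
  N(u, v) = r_vv · N̂ = -sin(u)^3/Abs(sin(u)).
Evaluating at (u, v) = (pi/4, -2*pi/5):
  L = -1, M = 0, N = -1/2.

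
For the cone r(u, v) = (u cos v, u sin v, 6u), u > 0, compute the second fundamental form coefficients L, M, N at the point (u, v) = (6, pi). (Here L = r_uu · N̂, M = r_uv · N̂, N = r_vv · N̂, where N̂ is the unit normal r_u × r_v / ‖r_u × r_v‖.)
L = 0;  M = 0;  N = 36*sqrt(37)/37

Compute the unit normal N̂(u, v) = (-6*sqrt(37)*u*cos(v)/(37*Abs(u)), -6*sqrt(37)*u*sin(v)/(37*Abs(u)), sqrt(37)*u/(37*Abs(u))), and the second partials r_uu, r_uv, r_vv. Take dot products:
  L(u, v) = r_uu · N̂ = 0,
  M(u, v) = r_uv · N̂ = 0,
  N(u, v) = r_vv · N̂ = 6*sqrt(37)*u^2/(37*Abs(u)).
Evaluating at (u, v) = (6, pi):
  L = 0, M = 0, N = 36*sqrt(37)/37.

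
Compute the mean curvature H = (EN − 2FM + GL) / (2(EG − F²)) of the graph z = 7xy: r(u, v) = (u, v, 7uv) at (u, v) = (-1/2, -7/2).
H = -2401*sqrt(2454)/3011058

With E = 49*v^2 + 1, F = 49*u*v, G = 49*u^2 + 1, L = 0, M = 7/sqrt(49*u^2 + 49*v^2 + 1), N = 0, assemble
  H = (EN − 2FM + GL) / (2(EG − F²)) = -343*u*v/(49*u^2 + 49*v^2 + 1)^(3/2).
At (u, v) = (-1/2, -7/2): H = -2401*sqrt(2454)/3011058.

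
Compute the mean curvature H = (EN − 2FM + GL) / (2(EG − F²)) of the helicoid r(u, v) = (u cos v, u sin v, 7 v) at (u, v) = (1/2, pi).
H = 0

With E = 1, F = 0, G = u^2 + 49, L = 0, M = -7/sqrt(u^2 + 49), N = 0, assemble
  H = (EN − 2FM + GL) / (2(EG − F²)) = 0.
At (u, v) = (1/2, pi): H = 0.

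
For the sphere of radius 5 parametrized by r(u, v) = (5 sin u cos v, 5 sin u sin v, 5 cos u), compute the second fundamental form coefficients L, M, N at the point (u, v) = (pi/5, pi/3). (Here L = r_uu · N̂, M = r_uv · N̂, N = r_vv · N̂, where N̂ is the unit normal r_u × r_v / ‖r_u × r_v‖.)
L = -5;  M = 0;  N = -25/8 + 5*sqrt(5)/8

Compute the unit normal N̂(u, v) = (sin(u)^2*cos(v)/Abs(sin(u)), sin(u)^2*sin(v)/Abs(sin(u)), sin(2*u)/(2*Abs(sin(u)))), and the second partials r_uu, r_uv, r_vv. Take dot products:
  L(u, v) = r_uu · N̂ = -5*sin(u)/Abs(sin(u)),
  M(u, v) = r_uv · N̂ = 0,
  N(u, v) = r_vv · N̂ = -5*sin(u)^3/Abs(sin(u)).
Evaluating at (u, v) = (pi/5, pi/3):
  L = -5, M = 0, N = -25/8 + 5*sqrt(5)/8.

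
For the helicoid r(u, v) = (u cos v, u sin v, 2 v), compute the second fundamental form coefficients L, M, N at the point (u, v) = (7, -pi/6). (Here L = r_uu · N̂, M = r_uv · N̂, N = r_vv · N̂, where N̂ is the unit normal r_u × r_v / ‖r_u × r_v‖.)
L = 0;  M = -2*sqrt(53)/53;  N = 0

Compute the unit normal N̂(u, v) = (2*sin(v)/sqrt(u^2 + 4), -2*cos(v)/sqrt(u^2 + 4), u/sqrt(u^2 + 4)), and the second partials r_uu, r_uv, r_vv. Take dot products:
  L(u, v) = r_uu · N̂ = 0,
  M(u, v) = r_uv · N̂ = -2/sqrt(u^2 + 4),
  N(u, v) = r_vv · N̂ = 0.
Evaluating at (u, v) = (7, -pi/6):
  L = 0, M = -2*sqrt(53)/53, N = 0.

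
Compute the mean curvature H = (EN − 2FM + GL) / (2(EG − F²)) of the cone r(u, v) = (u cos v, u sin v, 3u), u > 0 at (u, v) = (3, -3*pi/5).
H = sqrt(10)/20

With E = 10, F = 0, G = u^2, L = 0, M = 0, N = 3*sqrt(10)*u^2/(10*Abs(u)), assemble
  H = (EN − 2FM + GL) / (2(EG − F²)) = 3*sqrt(10)/(20*Abs(u)).
At (u, v) = (3, -3*pi/5): H = sqrt(10)/20.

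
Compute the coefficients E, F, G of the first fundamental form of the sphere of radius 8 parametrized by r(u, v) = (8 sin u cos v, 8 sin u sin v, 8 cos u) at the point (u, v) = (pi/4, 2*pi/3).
E = 64;  F = 0;  G = 32

Partials: r_u = (8*cos(u)*cos(v), 8*sin(v)*cos(u), -8*sin(u)), r_v = (-8*sin(u)*sin(v), 8*sin(u)*cos(v), 0). As functions of (u, v):
  E = r_u · r_u = 64,
  F = r_u · r_v = 0,
  G = r_v · r_v = 64*sin(u)^2.
Evaluating at (u, v) = (pi/4, 2*pi/3): E = 64, F = 0, G = 32.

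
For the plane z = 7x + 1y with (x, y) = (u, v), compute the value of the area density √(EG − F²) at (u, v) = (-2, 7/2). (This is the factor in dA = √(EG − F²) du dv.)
√(EG − F²)|_{(-2, 7/2)} = sqrt(51)

E = 50, F = 7, G = 2, so EG − F² = 51. Taking the positive square root: √(EG − F²) = sqrt(51). At (u, v) = (-2, 7/2): sqrt(51).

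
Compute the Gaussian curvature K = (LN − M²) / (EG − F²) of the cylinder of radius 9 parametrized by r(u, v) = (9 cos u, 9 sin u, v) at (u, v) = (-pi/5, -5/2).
K = 0

Coefficients of the first fundamental form: E = 81, F = 0, G = 1.
Coefficients of the second fundamental form: L = -9, M = 0, N = 0.
Assemble K = (LN − M²)/(EG − F²) = 0. At (u, v) = (-pi/5, -5/2): K = 0.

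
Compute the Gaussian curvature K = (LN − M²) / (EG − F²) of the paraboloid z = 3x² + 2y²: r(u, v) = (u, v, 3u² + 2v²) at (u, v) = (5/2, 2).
K = 6/21025

Coefficients of the first fundamental form: E = 36*u^2 + 1, F = 24*u*v, G = 16*v^2 + 1.
Coefficients of the second fundamental form: L = 6/sqrt(36*u^2 + 16*v^2 + 1), M = 0, N = 4/sqrt(36*u^2 + 16*v^2 + 1).
Assemble K = (LN − M²)/(EG − F²) = 24/(1296*u^4 + 1152*u^2*v^2 + 72*u^2 + 256*v^4 + 32*v^2 + 1). At (u, v) = (5/2, 2): K = 6/21025.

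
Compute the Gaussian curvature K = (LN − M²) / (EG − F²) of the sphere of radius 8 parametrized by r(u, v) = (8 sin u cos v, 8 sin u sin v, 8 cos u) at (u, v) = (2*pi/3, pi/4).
K = 1/64

Coefficients of the first fundamental form: E = 64, F = 0, G = 64*sin(u)^2.
Coefficients of the second fundamental form: L = -8*sin(u)/Abs(sin(u)), M = 0, N = -8*sin(u)^3/Abs(sin(u)).
Assemble K = (LN − M²)/(EG − F²) = 1/64. At (u, v) = (2*pi/3, pi/4): K = 1/64.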